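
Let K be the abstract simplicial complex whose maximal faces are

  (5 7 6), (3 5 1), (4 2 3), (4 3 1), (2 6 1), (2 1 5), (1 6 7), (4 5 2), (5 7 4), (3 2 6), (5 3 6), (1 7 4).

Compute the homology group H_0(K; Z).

Order the vertices as 1 < 2 < 3 < 4 < 5 < 6 < 7. Listing each simplex with vertices in this order, K has dimension 2 with simplices:

  0-simplices (7): [1], [2], [3], [4], [5], [6], [7]
  1-simplices (18): [1,2], [1,3], [1,4], [1,5], [1,6], [1,7], [2,3], [2,4], [2,5], [2,6], [3,4], [3,5], [3,6], [4,5], [4,7], [5,6], [5,7], [6,7]
  2-simplices (12): [1,2,5], [1,2,6], [1,3,4], [1,3,5], [1,4,7], [1,6,7], [2,3,4], [2,3,6], [2,4,5], [3,5,6], [4,5,7], [5,6,7]

so the chain groups are C_0 ≅ Z^7, C_1 ≅ Z^18, C_2 ≅ Z^12.

Boundary ∂_1: C_1 → C_0 is given by ∂[p,q] = [q] − [p].
The resulting 7×18 matrix has rank 6, and its Smith normal form has invariant factors (1,1,1,1,1,1).

∂_2: C_2 → C_1 acts by ∂[p,q,r] = [q,r] − [p,r] + [p,q]. For instance
  ∂[2,4,5] = [4,5] − [2,5] + [2,4],
  ∂[1,3,4] = [3,4] − [1,4] + [1,3].
The resulting 18×12 matrix has rank 12, and its Smith normal form has invariant factors (1,1,1,1,1,1,1,1,1,1,1,2).

Reading off H_k = ker ∂_k / im ∂_{k+1}:

  H_0: rank C_0 − rank ∂_1 = 7 − 6 = 1, and the invariant factors of ∂_1 are all 1, so H_0 = Z.

H_0 = Z.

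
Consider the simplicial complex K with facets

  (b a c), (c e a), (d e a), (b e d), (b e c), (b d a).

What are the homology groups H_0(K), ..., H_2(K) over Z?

H_0 = Z,  H_1 = 0,  H_2 = Z.

We work with the vertex ordering a < b < c < d < e. The simplices of K, each written with vertices in increasing order, are:

  0-simplices (5): a, b, c, d, e
  1-simplices (9): ab, ac, ad, ae, bc, bd, be, ce, de
  2-simplices (6): abc, abd, ace, ade, bce, bde

Hence C_0 ≅ Z^5, C_1 ≅ Z^9, C_2 ≅ Z^6.

Boundary ∂_1: C_1 → C_0 is given by ∂[p,q] = [q] − [p].
The 5×9 boundary matrix has rank 4 and Smith normal form diag(1,1,1,1).

∂_2: C_2 → C_1 acts by ∂[p,q,r] = [q,r] − [p,r] + [p,q]. For instance
  ∂ade = de − ae + ad,
  ∂bde = de − be + bd.
This gives a 9×6 integer matrix of rank 5; reducing to Smith normal form yields diagonal entries (1,1,1,1,1).

Reading off H_k = ker ∂_k / im ∂_{k+1}:

  H_0: rank C_0 − rank ∂_1 = 5 − 4 = 1, and the invariant factors of ∂_1 are all 1, so H_0 = Z.
  H_1: rank ker ∂_1 − rank ∂_2 = (9 − 4) − 5 = 0, and the invariant factors of ∂_2 are all 1, so H_1 = 0.
  H_2: rank ker ∂_2 − rank ∂_3 = (6 − 5) − 0 = 1, and there is no ∂_3, so H_2 = Z.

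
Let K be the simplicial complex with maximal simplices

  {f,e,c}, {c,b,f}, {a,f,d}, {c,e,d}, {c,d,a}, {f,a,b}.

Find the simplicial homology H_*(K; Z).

H_0 ≅ Z,  H_1 ≅ Z,  H_2 = 0.

K has 6 vertices, 12 edges, 6 triangles.
rank ∂_0 = 0, rank ∂_1 = 5 ⇒ b_0 = 6 − 0 − 5 = 1; all invariant factors of ∂_1 are 1 so no torsion. So H_0 = Z.
rank ∂_1 = 5, rank ∂_2 = 6 ⇒ b_1 = 12 − 5 − 6 = 1; all invariant factors of ∂_2 are 1 so no torsion. So H_1 = Z.
rank ∂_2 = 6, rank ∂_3 = 0 ⇒ b_2 = 6 − 6 − 0 = 0. So H_2 = 0.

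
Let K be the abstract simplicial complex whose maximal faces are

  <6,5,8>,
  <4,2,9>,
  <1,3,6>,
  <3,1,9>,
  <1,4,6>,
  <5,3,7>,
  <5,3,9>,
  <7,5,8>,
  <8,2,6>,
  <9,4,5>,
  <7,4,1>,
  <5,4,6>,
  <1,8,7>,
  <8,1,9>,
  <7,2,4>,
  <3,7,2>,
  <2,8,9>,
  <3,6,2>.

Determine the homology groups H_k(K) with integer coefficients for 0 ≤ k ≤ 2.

Order the vertices as 1 < 2 < 3 < 4 < 5 < 6 < 7 < 8 < 9. Listing each simplex with vertices in this order, K has dimension 2 with simplices:

  0-simplices (9): [1], [2], [3], [4], [5], [6], [7], [8], [9]
  1-simplices (27): (27 of them)
  2-simplices (18): [1,3,6], [1,3,9], [1,4,6], [1,4,7], [1,7,8], [1,8,9], [2,3,6], [2,3,7], [2,4,7], [2,4,9], [2,6,8], [2,8,9], [3,5,7], [3,5,9], [4,5,6], [4,5,9], [5,6,8], [5,7,8]

giving chain groups C_0 ≅ Z^9, C_1 ≅ Z^27, C_2 ≅ Z^18.

The boundary map ∂_1: C_1 → C_0 sends each edge [p,q] (with p < q) to q − p. For instance
  ∂[3,5] = [5] − [3].
This gives a 9×27 integer matrix of rank 8; reducing to Smith normal form yields diagonal entries (1,1,1,1,1,1,1,1).

Boundary ∂_2: C_2 → C_1 maps a triangle to the signed sum of its edges. For instance
  ∂[1,3,9] = [3,9] − [1,9] + [1,3],
  ∂[1,3,6] = [3,6] − [1,6] + [1,3].
The 27×18 boundary matrix has rank 17 and Smith normal form diag(1,1,1,1,1,1,1,1,1,1,1,1,1,1,1,1,1).

From H_k ≅ ker(∂_k) / im(∂_{k+1}) we obtain:

  H_0: rank C_0 − rank ∂_1 = 9 − 8 = 1, and the invariant factors of ∂_1 are all 1, so H_0 ≅ Z.
  H_1: rank ker ∂_1 − rank ∂_2 = (27 − 8) − 17 = 2, and the invariant factors of ∂_2 are all 1, so H_1 ≅ Z^2.
  H_2: rank ker ∂_2 − rank ∂_3 = (18 − 17) − 0 = 1, and there is no ∂_3, so H_2 ≅ Z.

H_0 ≅ Z,  H_1 ≅ Z^2,  H_2 ≅ Z.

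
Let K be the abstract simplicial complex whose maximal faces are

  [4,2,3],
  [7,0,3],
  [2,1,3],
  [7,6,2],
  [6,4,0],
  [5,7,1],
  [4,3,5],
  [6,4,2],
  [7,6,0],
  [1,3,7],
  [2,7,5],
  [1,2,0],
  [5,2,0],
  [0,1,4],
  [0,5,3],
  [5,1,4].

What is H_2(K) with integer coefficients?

H_2 ≅ Z.

Fix the vertex order 0 < 1 < 2 < 3 < 4 < 5 < 6 < 7 and write every simplex with vertices in increasing order. Then dim K = 2 and the simplices of K are:

  0-simplices (8): [0], [1], [2], [3], [4], [5], [6], [7]
  1-simplices (24): (24 of them)
  2-simplices (16): [0,1,2], [0,1,4], [0,2,5], [0,3,5], [0,3,7], [0,4,6], [0,6,7], [1,2,3], [1,3,7], [1,4,5], [1,5,7], [2,3,4], [2,4,6], [2,5,7], [2,6,7], [3,4,5]

so the chain groups are C_0 ≅ Z^8, C_1 ≅ Z^24, C_2 ≅ Z^16.

Boundary ∂_1: C_1 → C_0 is given by ∂[p,q] = [q] − [p].
The 8×24 boundary matrix has rank 7 and Smith normal form diag(1,1,1,1,1,1,1).

Boundary ∂_2: C_2 → C_1 sends each 2-simplex [p,q,r] to [q,r] − [p,r] + [p,q]. For instance
  ∂[1,4,5] = [4,5] − [1,5] + [1,4],
  ∂[2,4,6] = [4,6] − [2,6] + [2,4].
As a 24×16 matrix over Z this has rank 15, with invariant factors (1,1,1,1,1,1,1,1,1,1,1,1,1,1,1).

Computing H_k = (kernel of ∂_k) / (image of ∂_{k+1}):

  H_2: rank ker ∂_2 − rank ∂_3 = (16 − 15) − 0 = 1, and there is no ∂_3, so H_2 ≅ Z.

(K is a triangulation of the torus T^2.)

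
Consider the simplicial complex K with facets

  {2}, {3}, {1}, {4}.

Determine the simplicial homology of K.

We work with the vertex ordering 1 < 2 < 3 < 4. The simplices of K, each written with vertices in increasing order, are:

  0-simplices (4): [1], [2], [3], [4]

giving chain groups C_0 ≅ Z^4.

From H_k ≅ ker(∂_k) / im(∂_{k+1}) we obtain:

  H_0: rank C_0 − rank ∂_1 = 4 − 0 = 4, and there is no ∂_1, so H_0 = Z^4.

H_0 = Z^4.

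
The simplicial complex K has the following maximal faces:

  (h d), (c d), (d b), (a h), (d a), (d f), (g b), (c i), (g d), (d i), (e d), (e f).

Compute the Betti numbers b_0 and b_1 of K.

Take the total order a < b < c < d < e < f < g < h < i on the vertex set. Then K (dimension 1) consists of the simplices:

  0-simplices (9): a, b, c, d, e, f, g, h, i
  1-simplices (12): ad, ah, bd, bg, cd, ci, de, df, dg, dh, di, ef

so the chain groups are C_0 ≅ Z^9, C_1 ≅ Z^12.

Boundary ∂_1: C_1 → C_0 sends each edge [p,q] (with p < q) to q − p. For instance
  ∂ad = d − a.
The resulting 9×12 matrix has rank 8, and its Smith normal form has invariant factors (1,1,1,1,1,1,1,1).

Computing H_k = (kernel of ∂_k) / (image of ∂_{k+1}):

  H_0: rank C_0 − rank ∂_1 = 9 − 8 = 1, and the invariant factors of ∂_1 are all 1, so H_0 = Z.
  H_1: rank ker ∂_1 − rank ∂_2 = (12 − 8) − 0 = 4, and there is no ∂_2, so H_1 = Z^4.

(K is a triangulation of a wedge of 4 circles.)

Hence the Betti numbers are b_0 = 1, b_1 = 4.

b_0 = 1, b_1 = 4.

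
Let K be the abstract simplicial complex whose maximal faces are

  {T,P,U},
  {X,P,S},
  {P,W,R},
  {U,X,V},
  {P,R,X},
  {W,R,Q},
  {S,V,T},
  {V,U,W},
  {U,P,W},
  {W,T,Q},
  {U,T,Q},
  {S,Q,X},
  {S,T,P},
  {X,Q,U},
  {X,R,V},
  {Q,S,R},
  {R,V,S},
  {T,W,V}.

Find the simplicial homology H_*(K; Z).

H_0 ≅ Z,  H_1 ≅ Z ⊕ Z/2Z,  H_2 = 0.

Fix the vertex order P < Q < R < S < T < U < V < W < X and write every simplex with vertices in increasing order. Then dim K = 2 and the simplices of K are:

  0-simplices (9): P, Q, R, S, T, U, V, W, X
  1-simplices (27): PR, PS, PT, PU, PW, PX, QR, QS, QT, QU, QW, QX, RS, RV, RW, RX, ST, SV, SX, TU, TV, TW, UV, UW, UX, VW, VX
  2-simplices (18): PRW, PRX, PST, PSX, PTU, PUW, QRS, QRW, QSX, QTU, QTW, QUX, RSV, RVX, STV, TVW, UVW, UVX

Hence C_0 ≅ Z^9, C_1 ≅ Z^27, C_2 ≅ Z^18.

The boundary map ∂_1: C_1 → C_0 maps an edge to its endpoints' difference, ∂[p,q] = q − p.
As a 9×27 matrix over Z this has rank 8, with invariant factors (1,1,1,1,1,1,1,1).

The boundary map ∂_2: C_2 → C_1 maps a triangle to the signed sum of its edges. For instance
  ∂QTW = TW − QW + QT,
  ∂PRX = RX − PX + PR.
The resulting 27×18 matrix has rank 18, and its Smith normal form has invariant factors (1,1,1,1,1,1,1,1,1,1,1,1,1,1,1,1,1,2).

Computing H_k = (kernel of ∂_k) / (image of ∂_{k+1}):

  H_0: rank C_0 − rank ∂_1 = 9 − 8 = 1, and the invariant factors of ∂_1 are all 1, so H_0 ≅ Z.
  H_1: rank ker ∂_1 − rank ∂_2 = (27 − 8) − 18 = 1, and ∂_2 has invariant factor 2 > 1, so H_1 ≅ Z ⊕ Z/2Z.
  H_2: rank ker ∂_2 − rank ∂_3 = (18 − 18) − 0 = 0, and there is no ∂_3, so H_2 ≅ 0.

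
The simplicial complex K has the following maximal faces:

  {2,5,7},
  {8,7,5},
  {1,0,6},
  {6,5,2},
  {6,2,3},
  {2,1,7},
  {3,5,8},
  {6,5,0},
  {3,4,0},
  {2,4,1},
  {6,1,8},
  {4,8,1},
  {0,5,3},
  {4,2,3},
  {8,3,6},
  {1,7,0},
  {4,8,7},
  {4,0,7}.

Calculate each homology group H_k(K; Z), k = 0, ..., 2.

H_0 = Z,  H_1 = Z ⊕ Z/2,  H_2 = 0.

Fix the vertex order 0 < 1 < 2 < 3 < 4 < 5 < 6 < 7 < 8 and write every simplex with vertices in increasing order. Then dim K = 2 and the simplices of K are:

  0-simplices (9): [0], [1], [2], [3], [4], [5], [6], [7], [8]
  1-simplices (27): (27 of them)
  2-simplices (18): [0,1,6], [0,1,7], [0,3,4], [0,3,5], [0,4,7], [0,5,6], [1,2,4], [1,2,7], [1,4,8], [1,6,8], [2,3,4], [2,3,6], [2,5,6], [2,5,7], [3,5,8], [3,6,8], [4,7,8], [5,7,8]

Hence C_0 ≅ Z^9, C_1 ≅ Z^27, C_2 ≅ Z^18.

Boundary ∂_1: C_1 → C_0 maps an edge to its endpoints' difference, ∂[p,q] = q − p.
This gives a 9×27 integer matrix of rank 8; reducing to Smith normal form yields diagonal entries (1,1,1,1,1,1,1,1).

∂_2: C_2 → C_1 acts by ∂[p,q,r] = [q,r] − [p,r] + [p,q]. For instance
  ∂[1,4,8] = [4,8] − [1,8] + [1,4],
  ∂[1,2,7] = [2,7] − [1,7] + [1,2].
The resulting 27×18 matrix has rank 18, and its Smith normal form has invariant factors (1,1,1,1,1,1,1,1,1,1,1,1,1,1,1,1,1,2).

Reading off H_k = ker ∂_k / im ∂_{k+1}:

  H_0: rank C_0 − rank ∂_1 = 9 − 8 = 1, and the invariant factors of ∂_1 are all 1, so H_0 = Z.
  H_1: rank ker ∂_1 − rank ∂_2 = (27 − 8) − 18 = 1, and ∂_2 has invariant factor 2 > 1, so H_1 = Z ⊕ Z/2.
  H_2: rank ker ∂_2 − rank ∂_3 = (18 − 18) − 0 = 0, and there is no ∂_3, so H_2 = 0.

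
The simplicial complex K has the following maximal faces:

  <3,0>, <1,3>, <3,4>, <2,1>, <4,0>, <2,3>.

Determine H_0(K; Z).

We work with the vertex ordering 0 < 1 < 2 < 3 < 4. The simplices of K, each written with vertices in increasing order, are:

  0-simplices (5): [0], [1], [2], [3], [4]
  1-simplices (6): [0,3], [0,4], [1,2], [1,3], [2,3], [3,4]

so the chain groups are C_0 ≅ Z^5, C_1 ≅ Z^6.

∂_1: C_1 → C_0 sends each edge [p,q] (with p < q) to q − p. For instance
  ∂[1,2] = [2] − [1].
The resulting 5×6 matrix has rank 4, and its Smith normal form has invariant factors (1,1,1,1).

Now H_k = ker ∂_k / im ∂_{k+1}, so:

  H_0: rank C_0 − rank ∂_1 = 5 − 4 = 1, and the invariant factors of ∂_1 are all 1, so H_0 ≅ Z.

H_0 = Z.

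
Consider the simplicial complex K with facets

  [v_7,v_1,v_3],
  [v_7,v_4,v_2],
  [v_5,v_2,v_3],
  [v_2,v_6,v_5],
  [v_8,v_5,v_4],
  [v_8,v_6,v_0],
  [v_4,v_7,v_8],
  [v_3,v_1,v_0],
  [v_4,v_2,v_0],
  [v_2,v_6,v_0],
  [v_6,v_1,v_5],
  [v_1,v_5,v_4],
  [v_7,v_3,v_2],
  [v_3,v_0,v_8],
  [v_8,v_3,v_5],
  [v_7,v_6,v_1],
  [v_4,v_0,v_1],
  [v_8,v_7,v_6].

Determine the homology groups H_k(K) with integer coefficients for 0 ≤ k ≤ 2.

We work with the vertex ordering v_0 < v_1 < v_2 < v_3 < v_4 < v_5 < v_6 < v_7 < v_8. The simplices of K, each written with vertices in increasing order, are:

  0-simplices (9): [v_0], [v_1], [v_2], [v_3], [v_4], [v_5], [v_6], [v_7], [v_8]
  1-simplices (27): (27 of them)
  2-simplices (18): (18 of them)

so the chain groups are C_0 ≅ Z^9, C_1 ≅ Z^27, C_2 ≅ Z^18.

The boundary map ∂_1: C_1 → C_0 maps an edge to its endpoints' difference, ∂[p,q] = q − p. For instance
  ∂[v_6,v_8] = [v_8] − [v_6].
The 9×27 boundary matrix has rank 8 and Smith normal form diag(1,1,1,1,1,1,1,1).

The boundary map ∂_2: C_2 → C_1 sends each 2-simplex [p,q,r] to [q,r] − [p,r] + [p,q]. For instance
  ∂[v_0,v_1,v_4] = [v_1,v_4] − [v_0,v_4] + [v_0,v_1],
  ∂[v_4,v_5,v_8] = [v_5,v_8] − [v_4,v_8] + [v_4,v_5].
The resulting 27×18 matrix has rank 17, and its Smith normal form has invariant factors (1,1,1,1,1,1,1,1,1,1,1,1,1,1,1,1,1).

Computing H_k = (kernel of ∂_k) / (image of ∂_{k+1}):

  H_0: rank C_0 − rank ∂_1 = 9 − 8 = 1, and the invariant factors of ∂_1 are all 1, so H_0 ≅ Z.
  H_1: rank ker ∂_1 − rank ∂_2 = (27 − 8) − 17 = 2, and the invariant factors of ∂_2 are all 1, so H_1 ≅ Z^2.
  H_2: rank ker ∂_2 − rank ∂_3 = (18 − 17) − 0 = 1, and there is no ∂_3, so H_2 ≅ Z.

H_0 = Z,  H_1 = Z^2,  H_2 = Z.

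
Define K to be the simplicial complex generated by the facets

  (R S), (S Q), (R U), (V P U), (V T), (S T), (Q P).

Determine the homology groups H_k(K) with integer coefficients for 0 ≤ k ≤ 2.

Fix the vertex order P < Q < R < S < T < U < V and write every simplex with vertices in increasing order. Then dim K = 2 and the simplices of K are:

  0-simplices (7): P, Q, R, S, T, U, V
  1-simplices (9): PQ, PU, PV, QS, RS, RU, ST, TV, UV
  2-simplices (1): PUV

giving chain groups C_0 ≅ Z^7, C_1 ≅ Z^9, C_2 ≅ Z^1.

Boundary ∂_1: C_1 → C_0 maps an edge to its endpoints' difference, ∂[p,q] = q − p.
The resulting 7×9 matrix has rank 6, and its Smith normal form has invariant factors (1,1,1,1,1,1).

∂_2: C_2 → C_1 maps a triangle to the signed sum of its edges. For instance
  ∂PUV = UV − PV + PU.
This gives a 9×1 integer matrix of rank 1; reducing to Smith normal form yields diagonal entries (1).

Now H_k = ker ∂_k / im ∂_{k+1}, so:

  H_0: rank C_0 − rank ∂_1 = 7 − 6 = 1, and the invariant factors of ∂_1 are all 1, so H_0 = Z.
  H_1: rank ker ∂_1 − rank ∂_2 = (9 − 6) − 1 = 2, and the invariant factors of ∂_2 are all 1, so H_1 = Z^2.
  H_2: rank ker ∂_2 − rank ∂_3 = (1 − 1) − 0 = 0, and there is no ∂_3, so H_2 = 0.

H_0 = Z,  H_1 = Z^2,  H_2 = 0.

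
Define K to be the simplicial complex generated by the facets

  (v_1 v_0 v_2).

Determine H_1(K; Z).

H_1 ≅ 0.

K has 3 vertices, 3 edges, 1 triangle.
rank ∂_1 = 2, rank ∂_2 = 1 ⇒ b_1 = 3 − 2 − 1 = 0; all invariant factors of ∂_2 are 1 so no torsion. So H_1 = 0.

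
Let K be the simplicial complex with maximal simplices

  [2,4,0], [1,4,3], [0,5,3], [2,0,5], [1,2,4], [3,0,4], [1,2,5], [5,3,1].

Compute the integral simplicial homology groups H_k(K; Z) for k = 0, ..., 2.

Fix the vertex order 0 < 1 < 2 < 3 < 4 < 5 and write every simplex with vertices in increasing order. Then dim K = 2 and the simplices of K are:

  0-simplices (6): [0], [1], [2], [3], [4], [5]
  1-simplices (12): [0,2], [0,3], [0,4], [0,5], [1,2], [1,3], [1,4], [1,5], [2,4], [2,5], [3,4], [3,5]
  2-simplices (8): [0,2,4], [0,2,5], [0,3,4], [0,3,5], [1,2,4], [1,2,5], [1,3,4], [1,3,5]

so the chain groups are C_0 ≅ Z^6, C_1 ≅ Z^12, C_2 ≅ Z^8.

Boundary ∂_1: C_1 → C_0 is given by ∂[p,q] = [q] − [p].
This gives a 6×12 integer matrix of rank 5; reducing to Smith normal form yields diagonal entries (1,1,1,1,1).

∂_2: C_2 → C_1 maps a triangle to the signed sum of its edges. For instance
  ∂[1,3,4] = [3,4] − [1,4] + [1,3],
  ∂[0,2,5] = [2,5] − [0,5] + [0,2].
The 12×8 boundary matrix has rank 7 and Smith normal form diag(1,1,1,1,1,1,1).

From H_k ≅ ker(∂_k) / im(∂_{k+1}) we obtain:

  H_0: rank C_0 − rank ∂_1 = 6 − 5 = 1, and the invariant factors of ∂_1 are all 1, so H_0 ≅ Z.
  H_1: rank ker ∂_1 − rank ∂_2 = (12 − 5) − 7 = 0, and the invariant factors of ∂_2 are all 1, so H_1 ≅ 0.
  H_2: rank ker ∂_2 − rank ∂_3 = (8 − 7) − 0 = 1, and there is no ∂_3, so H_2 ≅ Z.

As a check, the Euler characteristic is 6 − 12 + 8 = 2, which agrees with 1 − 0 + 1 = 2.
(K is a triangulation of the 2-sphere S^2.)

H_0 = Z,  H_1 = 0,  H_2 = Z.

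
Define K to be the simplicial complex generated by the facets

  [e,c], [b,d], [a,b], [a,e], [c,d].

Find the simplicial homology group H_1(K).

Order the vertices as a < b < c < d < e. Listing each simplex with vertices in this order, K has dimension 1 with simplices:

  0-simplices (5): a, b, c, d, e
  1-simplices (5): ab, ae, bd, cd, ce

so the chain groups are C_0 ≅ Z^5, C_1 ≅ Z^5.

Boundary ∂_1: C_1 → C_0 is given by ∂[p,q] = [q] − [p].
This gives a 5×5 integer matrix of rank 4; reducing to Smith normal form yields diagonal entries (1,1,1,1).

From H_k ≅ ker(∂_k) / im(∂_{k+1}) we obtain:

  H_1: rank ker ∂_1 − rank ∂_2 = (5 − 4) − 0 = 1, and there is no ∂_2, so H_1 ≅ Z.

H_1 = Z.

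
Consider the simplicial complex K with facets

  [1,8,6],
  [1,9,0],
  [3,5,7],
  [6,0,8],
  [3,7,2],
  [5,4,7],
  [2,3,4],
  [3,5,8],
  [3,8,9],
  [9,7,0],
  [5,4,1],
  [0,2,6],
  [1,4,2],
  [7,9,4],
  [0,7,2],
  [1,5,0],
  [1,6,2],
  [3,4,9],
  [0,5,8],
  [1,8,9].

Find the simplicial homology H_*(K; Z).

Take the total order 0 < 1 < 2 < 3 < 4 < 5 < 6 < 7 < 8 < 9 on the vertex set. Then K (dimension 2) consists of the simplices:

  0-simplices (10): [0], [1], [2], [3], [4], [5], [6], [7], [8], [9]
  1-simplices (30): (30 of them)
  2-simplices (20): (20 of them)

Hence C_0 ≅ Z^10, C_1 ≅ Z^30, C_2 ≅ Z^20.

∂_1: C_1 → C_0 sends each edge [p,q] (with p < q) to q − p.
The resulting 10×30 matrix has rank 9, and its Smith normal form has invariant factors (1,1,1,1,1,1,1,1,1).

The boundary map ∂_2: C_2 → C_1 sends each 2-simplex [p,q,r] to [q,r] − [p,r] + [p,q]. For instance
  ∂[1,4,5] = [4,5] − [1,5] + [1,4],
  ∂[2,3,7] = [3,7] − [2,7] + [2,3].
The resulting 30×20 matrix has rank 20, and its Smith normal form has invariant factors (1,1,1,1,1,1,1,1,1,1,1,1,1,1,1,1,1,1,1,2).

From H_k ≅ ker(∂_k) / im(∂_{k+1}) we obtain:

  H_0: rank C_0 − rank ∂_1 = 10 − 9 = 1, and the invariant factors of ∂_1 are all 1, so H_0 ≅ Z.
  H_1: rank ker ∂_1 − rank ∂_2 = (30 − 9) − 20 = 1, and ∂_2 has invariant factor 2 > 1, so H_1 ≅ Z ⊕ Z_2.
  H_2: rank ker ∂_2 − rank ∂_3 = (20 − 20) − 0 = 0, and there is no ∂_3, so H_2 ≅ 0.

H_0 = Z,  H_1 = Z ⊕ Z_2,  H_2 = 0.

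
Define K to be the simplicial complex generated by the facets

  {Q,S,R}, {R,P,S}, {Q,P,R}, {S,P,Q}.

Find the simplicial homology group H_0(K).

H_0 ≅ Z.

Fix the vertex order P < Q < R < S and write every simplex with vertices in increasing order. Then dim K = 2 and the simplices of K are:

  0-simplices (4): P, Q, R, S
  1-simplices (6): PQ, PR, PS, QR, QS, RS
  2-simplices (4): PQR, PQS, PRS, QRS

giving chain groups C_0 ≅ Z^4, C_1 ≅ Z^6, C_2 ≅ Z^4.

The boundary map ∂_1: C_1 → C_0 maps an edge to its endpoints' difference, ∂[p,q] = q − p.
As a 4×6 matrix over Z this has rank 3, with invariant factors (1,1,1).

The boundary map ∂_2: C_2 → C_1 maps a triangle to the signed sum of its edges. For instance
  ∂QRS = RS − QS + QR,
  ∂PQS = QS − PS + PQ.
This gives a 6×4 integer matrix of rank 3; reducing to Smith normal form yields diagonal entries (1,1,1).

Reading off H_k = ker ∂_k / im ∂_{k+1}:

  H_0: rank C_0 − rank ∂_1 = 4 − 3 = 1, and the invariant factors of ∂_1 are all 1, so H_0 = Z.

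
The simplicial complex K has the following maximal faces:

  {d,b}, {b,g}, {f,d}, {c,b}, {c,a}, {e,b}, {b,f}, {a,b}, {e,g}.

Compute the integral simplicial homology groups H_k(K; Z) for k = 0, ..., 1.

H_0 ≅ Z,  H_1 ≅ Z^3.

Fix the vertex order a < b < c < d < e < f < g and write every simplex with vertices in increasing order. Then dim K = 1 and the simplices of K are:

  0-simplices (7): a, b, c, d, e, f, g
  1-simplices (9): ab, ac, bc, bd, be, bf, bg, df, eg

Hence C_0 ≅ Z^7, C_1 ≅ Z^9.

The boundary map ∂_1: C_1 → C_0 sends each edge [p,q] (with p < q) to q − p.
This gives a 7×9 integer matrix of rank 6; reducing to Smith normal form yields diagonal entries (1,1,1,1,1,1).

Computing H_k = (kernel of ∂_k) / (image of ∂_{k+1}):

  H_0: rank C_0 − rank ∂_1 = 7 − 6 = 1, and the invariant factors of ∂_1 are all 1, so H_0 ≅ Z.
  H_1: rank ker ∂_1 − rank ∂_2 = (9 − 6) − 0 = 3, and there is no ∂_2, so H_1 ≅ Z^3.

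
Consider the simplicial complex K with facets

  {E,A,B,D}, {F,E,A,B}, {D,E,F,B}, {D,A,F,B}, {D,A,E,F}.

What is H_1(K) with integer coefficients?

H_1 ≅ 0.

We work with the vertex ordering A < B < D < E < F. The simplices of K, each written with vertices in increasing order, are:

  0-simplices (5): A, B, D, E, F
  1-simplices (10): AB, AD, AE, AF, BD, BE, BF, DE, DF, EF
  2-simplices (10): ABD, ABE, ABF, ADE, ADF, AEF, BDE, BDF, BEF, DEF
  3-simplices (5): ABDE, ABDF, ABEF, ADEF, BDEF

giving chain groups C_0 ≅ Z^5, C_1 ≅ Z^10, C_2 ≅ Z^10, C_3 ≅ Z^5.

∂_1: C_1 → C_0 maps an edge to its endpoints' difference, ∂[p,q] = q − p. For instance
  ∂AF = F − A.
As a 5×10 matrix over Z this has rank 4, with invariant factors (1,1,1,1).

∂_2: C_2 → C_1 sends each 2-simplex [p,q,r] to [q,r] − [p,r] + [p,q]. For instance
  ∂AEF = EF − AF + AE,
  ∂DEF = EF − DF + DE.
As a 10×10 matrix over Z this has rank 6, with invariant factors (1,1,1,1,1,1).

Boundary ∂_3: C_3 → C_2 sends each 3-simplex σ to the alternating sum Σ_i (−1)^i (σ with its i-th vertex removed). For instance
  ∂BDEF = DEF − BEF + BDF − BDE,
  ∂ABDF = BDF − ADF + ABF − ABD.
As a 10×5 matrix over Z this has rank 4, with invariant factors (1,1,1,1).

Computing H_k = (kernel of ∂_k) / (image of ∂_{k+1}):

  H_1: rank ker ∂_1 − rank ∂_2 = (10 − 4) − 6 = 0, and the invariant factors of ∂_2 are all 1, so H_1 ≅ 0.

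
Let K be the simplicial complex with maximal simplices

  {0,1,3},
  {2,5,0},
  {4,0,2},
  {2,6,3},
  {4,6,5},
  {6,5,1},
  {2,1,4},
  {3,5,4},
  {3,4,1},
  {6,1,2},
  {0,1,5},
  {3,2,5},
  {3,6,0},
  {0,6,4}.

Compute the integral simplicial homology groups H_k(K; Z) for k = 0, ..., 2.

H_0 ≅ Z,  H_1 ≅ Z^2,  H_2 ≅ Z.

Take the total order 0 < 1 < 2 < 3 < 4 < 5 < 6 on the vertex set. Then K (dimension 2) consists of the simplices:

  0-simplices (7): [0], [1], [2], [3], [4], [5], [6]
  1-simplices (21): [0,1], [0,2], [0,3], [0,4], [0,5], [0,6], [1,2], [1,3], [1,4], [1,5], [1,6], [2,3], [2,4], [2,5], [2,6], [3,4], [3,5], [3,6], [4,5], [4,6], [5,6]
  2-simplices (14): [0,1,3], [0,1,5], [0,2,4], [0,2,5], [0,3,6], [0,4,6], [1,2,4], [1,2,6], [1,3,4], [1,5,6], [2,3,5], [2,3,6], [3,4,5], [4,5,6]

Hence C_0 ≅ Z^7, C_1 ≅ Z^21, C_2 ≅ Z^14.

∂_1: C_1 → C_0 maps an edge to its endpoints' difference, ∂[p,q] = q − p.
The 7×21 boundary matrix has rank 6 and Smith normal form diag(1,1,1,1,1,1).

The boundary map ∂_2: C_2 → C_1 acts by ∂[p,q,r] = [q,r] − [p,r] + [p,q]. For instance
  ∂[0,1,3] = [1,3] − [0,3] + [0,1],
  ∂[4,5,6] = [5,6] − [4,6] + [4,5].
This gives a 21×14 integer matrix of rank 13; reducing to Smith normal form yields diagonal entries (1,1,1,1,1,1,1,1,1,1,1,1,1).

Now H_k = ker ∂_k / im ∂_{k+1}, so:

  H_0: rank C_0 − rank ∂_1 = 7 − 6 = 1, and the invariant factors of ∂_1 are all 1, so H_0 ≅ Z.
  H_1: rank ker ∂_1 − rank ∂_2 = (21 − 6) − 13 = 2, and the invariant factors of ∂_2 are all 1, so H_1 ≅ Z^2.
  H_2: rank ker ∂_2 − rank ∂_3 = (14 − 13) − 0 = 1, and there is no ∂_3, so H_2 ≅ Z.

(K is a triangulation of the torus T^2.)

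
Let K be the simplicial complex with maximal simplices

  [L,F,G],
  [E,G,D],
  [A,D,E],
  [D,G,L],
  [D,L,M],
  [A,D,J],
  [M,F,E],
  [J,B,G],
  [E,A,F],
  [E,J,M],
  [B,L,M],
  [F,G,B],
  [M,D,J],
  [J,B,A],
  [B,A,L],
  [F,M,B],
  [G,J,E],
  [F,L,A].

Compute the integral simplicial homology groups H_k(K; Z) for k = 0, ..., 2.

Fix the vertex order A < B < D < E < F < G < J < L < M and write every simplex with vertices in increasing order. Then dim K = 2 and the simplices of K are:

  0-simplices (9): A, B, D, E, F, G, J, L, M
  1-simplices (27): AB, AD, AE, AF, AJ, AL, BF, BG, BJ, BL, BM, DE, DG, DJ, DL, DM, EF, EG, EJ, EM, FG, FL, FM, GJ, GL, JM, LM
  2-simplices (18): ABJ, ABL, ADE, ADJ, AEF, AFL, BFG, BFM, BGJ, BLM, DEG, DGL, DJM, DLM, EFM, EGJ, EJM, FGL

Hence C_0 ≅ Z^9, C_1 ≅ Z^27, C_2 ≅ Z^18.

Boundary ∂_1: C_1 → C_0 maps an edge to its endpoints' difference, ∂[p,q] = q − p.
As a 9×27 matrix over Z this has rank 8, with invariant factors (1,1,1,1,1,1,1,1).

∂_2: C_2 → C_1 acts by ∂[p,q,r] = [q,r] − [p,r] + [p,q]. For instance
  ∂DGL = GL − DL + DG,
  ∂DLM = LM − DM + DL.
As a 27×18 matrix over Z this has rank 18, with invariant factors (1,1,1,1,1,1,1,1,1,1,1,1,1,1,1,1,1,2).

From H_k ≅ ker(∂_k) / im(∂_{k+1}) we obtain:

  H_0: rank C_0 − rank ∂_1 = 9 − 8 = 1, and the invariant factors of ∂_1 are all 1, so H_0 = Z.
  H_1: rank ker ∂_1 − rank ∂_2 = (27 − 8) − 18 = 1, and ∂_2 has invariant factor 2 > 1, so H_1 = Z × Z/2.
  H_2: rank ker ∂_2 − rank ∂_3 = (18 − 18) − 0 = 0, and there is no ∂_3, so H_2 = 0.

As a check, the Euler characteristic is 9 − 27 + 18 = 0, which agrees with 1 − 1 + 0 = 0.

H_0 = Z,  H_1 = Z × Z/2,  H_2 = 0.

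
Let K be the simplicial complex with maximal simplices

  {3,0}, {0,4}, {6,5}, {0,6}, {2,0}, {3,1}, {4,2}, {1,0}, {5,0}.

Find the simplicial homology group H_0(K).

Take the total order 0 < 1 < 2 < 3 < 4 < 5 < 6 on the vertex set. Then K (dimension 1) consists of the simplices:

  0-simplices (7): [0], [1], [2], [3], [4], [5], [6]
  1-simplices (9): [0,1], [0,2], [0,3], [0,4], [0,5], [0,6], [1,3], [2,4], [5,6]

Hence C_0 ≅ Z^7, C_1 ≅ Z^9.

Boundary ∂_1: C_1 → C_0 is given by ∂[p,q] = [q] − [p]. For instance
  ∂[0,1] = [1] − [0].
The resulting 7×9 matrix has rank 6, and its Smith normal form has invariant factors (1,1,1,1,1,1).

From H_k ≅ ker(∂_k) / im(∂_{k+1}) we obtain:

  H_0: rank C_0 − rank ∂_1 = 7 − 6 = 1, and the invariant factors of ∂_1 are all 1, so H_0 ≅ Z.

(K is a triangulation of a wedge of 3 circles.)

H_0 ≅ Z.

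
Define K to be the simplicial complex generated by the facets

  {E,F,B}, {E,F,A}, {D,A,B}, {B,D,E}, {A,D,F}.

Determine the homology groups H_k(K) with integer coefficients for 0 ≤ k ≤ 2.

Order the vertices as A < B < D < E < F. Listing each simplex with vertices in this order, K has dimension 2 with simplices:

  0-simplices (5): A, B, D, E, F
  1-simplices (10): AB, AD, AE, AF, BD, BE, BF, DE, DF, EF
  2-simplices (5): ABD, ADF, AEF, BDE, BEF

so the chain groups are C_0 ≅ Z^5, C_1 ≅ Z^10, C_2 ≅ Z^5.

Boundary ∂_1: C_1 → C_0 maps an edge to its endpoints' difference, ∂[p,q] = q − p. For instance
  ∂BE = E − B.
As a 5×10 matrix over Z this has rank 4, with invariant factors (1,1,1,1).

The boundary map ∂_2: C_2 → C_1 sends each 2-simplex [p,q,r] to [q,r] − [p,r] + [p,q]. For instance
  ∂BEF = EF − BF + BE,
  ∂AEF = EF − AF + AE.
This gives a 10×5 integer matrix of rank 5; reducing to Smith normal form yields diagonal entries (1,1,1,1,1).

Computing H_k = (kernel of ∂_k) / (image of ∂_{k+1}):

  H_0: rank C_0 − rank ∂_1 = 5 − 4 = 1, and the invariant factors of ∂_1 are all 1, so H_0 = Z.
  H_1: rank ker ∂_1 − rank ∂_2 = (10 − 4) − 5 = 1, and the invariant factors of ∂_2 are all 1, so H_1 = Z.
  H_2: rank ker ∂_2 − rank ∂_3 = (5 − 5) − 0 = 0, and there is no ∂_3, so H_2 = 0.

(K is a triangulation of the Möbius band.)

H_0 ≅ Z,  H_1 ≅ Z,  H_2 = 0.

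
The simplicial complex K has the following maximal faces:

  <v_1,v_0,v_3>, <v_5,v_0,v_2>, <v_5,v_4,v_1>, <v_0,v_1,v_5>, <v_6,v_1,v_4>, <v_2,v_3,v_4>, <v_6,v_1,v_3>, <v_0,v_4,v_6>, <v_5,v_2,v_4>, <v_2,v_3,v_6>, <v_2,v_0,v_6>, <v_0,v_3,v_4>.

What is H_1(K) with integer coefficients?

H_1 = Z/2.

K has 7 vertices, 18 edges, 12 triangles.
rank ∂_1 = 6, rank ∂_2 = 12 ⇒ b_1 = 18 − 6 − 12 = 0; ∂_2 has invariant factor(s) [2] giving torsion. So H_1 = Z/2.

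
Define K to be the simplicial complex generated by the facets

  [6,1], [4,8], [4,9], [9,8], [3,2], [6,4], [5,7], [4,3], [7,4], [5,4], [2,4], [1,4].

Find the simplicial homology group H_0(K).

Order the vertices as 1 < 2 < 3 < 4 < 5 < 6 < 7 < 8 < 9. Listing each simplex with vertices in this order, K has dimension 1 with simplices:

  0-simplices (9): [1], [2], [3], [4], [5], [6], [7], [8], [9]
  1-simplices (12): [1,4], [1,6], [2,3], [2,4], [3,4], [4,5], [4,6], [4,7], [4,8], [4,9], [5,7], [8,9]

so the chain groups are C_0 ≅ Z^9, C_1 ≅ Z^12.

∂_1: C_1 → C_0 sends each edge [p,q] (with p < q) to q − p.
As a 9×12 matrix over Z this has rank 8, with invariant factors (1,1,1,1,1,1,1,1).

Now H_k = ker ∂_k / im ∂_{k+1}, so:

  H_0: rank C_0 − rank ∂_1 = 9 − 8 = 1, and the invariant factors of ∂_1 are all 1, so H_0 ≅ Z.

H_0 ≅ Z.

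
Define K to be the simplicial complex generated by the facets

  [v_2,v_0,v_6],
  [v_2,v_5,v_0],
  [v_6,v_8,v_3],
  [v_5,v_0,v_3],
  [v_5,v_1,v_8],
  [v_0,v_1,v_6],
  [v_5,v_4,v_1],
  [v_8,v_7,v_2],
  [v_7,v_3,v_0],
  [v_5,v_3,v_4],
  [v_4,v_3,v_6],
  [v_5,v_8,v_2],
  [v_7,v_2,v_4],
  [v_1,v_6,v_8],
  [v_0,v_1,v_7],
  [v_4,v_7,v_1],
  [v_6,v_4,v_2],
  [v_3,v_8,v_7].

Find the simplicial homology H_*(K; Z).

K has 9 vertices, 27 edges, 18 triangles.
rank ∂_0 = 0, rank ∂_1 = 8 ⇒ b_0 = 9 − 0 − 8 = 1; all invariant factors of ∂_1 are 1 so no torsion. So H_0 = Z.
rank ∂_1 = 8, rank ∂_2 = 17 ⇒ b_1 = 27 − 8 − 17 = 2; all invariant factors of ∂_2 are 1 so no torsion. So H_1 = Z^2.
rank ∂_2 = 17, rank ∂_3 = 0 ⇒ b_2 = 18 − 17 − 0 = 1. So H_2 = Z.

H_0 ≅ Z,  H_1 ≅ Z^2,  H_2 ≅ Z.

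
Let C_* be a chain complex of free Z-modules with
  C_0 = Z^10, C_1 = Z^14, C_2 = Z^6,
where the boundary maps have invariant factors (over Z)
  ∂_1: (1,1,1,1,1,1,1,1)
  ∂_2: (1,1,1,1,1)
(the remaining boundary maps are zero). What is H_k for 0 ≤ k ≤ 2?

H_0 ≅ Z^2,  H_1 ≅ Z,  H_2 ≅ Z.

H_0: b_0 = 10 − 0 − 8 = 2; torsion from ∂_1 factors > 1: none. So H_0 ≅ Z^2.
H_1: b_1 = 14 − 8 − 5 = 1; torsion from ∂_2 factors > 1: none. So H_1 ≅ Z.
H_2: b_2 = 6 − 5 − 0 = 1; torsion from ∂_3 factors > 1: none. So H_2 ≅ Z.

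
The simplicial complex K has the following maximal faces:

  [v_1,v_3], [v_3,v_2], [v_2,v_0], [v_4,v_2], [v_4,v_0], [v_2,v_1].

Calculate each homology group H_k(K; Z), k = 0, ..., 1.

Order the vertices as v_0 < v_1 < v_2 < v_3 < v_4. Listing each simplex with vertices in this order, K has dimension 1 with simplices:

  0-simplices (5): [v_0], [v_1], [v_2], [v_3], [v_4]
  1-simplices (6): [v_0,v_2], [v_0,v_4], [v_1,v_2], [v_1,v_3], [v_2,v_3], [v_2,v_4]

giving chain groups C_0 ≅ Z^5, C_1 ≅ Z^6.

∂_1: C_1 → C_0 is given by ∂[p,q] = [q] − [p]. For instance
  ∂[v_1,v_2] = [v_2] − [v_1].
As a 5×6 matrix over Z this has rank 4, with invariant factors (1,1,1,1).

Computing H_k = (kernel of ∂_k) / (image of ∂_{k+1}):

  H_0: rank C_0 − rank ∂_1 = 5 − 4 = 1, and the invariant factors of ∂_1 are all 1, so H_0 = Z.
  H_1: rank ker ∂_1 − rank ∂_2 = (6 − 4) − 0 = 2, and there is no ∂_2, so H_1 = Z^2.

As a check, the Euler characteristic is 5 − 6 = -1, which agrees with 1 − 2 = -1.

H_0 ≅ Z,  H_1 ≅ Z^2.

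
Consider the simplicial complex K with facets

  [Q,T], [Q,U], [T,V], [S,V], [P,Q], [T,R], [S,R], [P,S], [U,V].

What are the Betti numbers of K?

b_0 = 1, b_1 = 3.

Fix the vertex order P < Q < R < S < T < U < V and write every simplex with vertices in increasing order. Then dim K = 1 and the simplices of K are:

  0-simplices (7): P, Q, R, S, T, U, V
  1-simplices (9): PQ, PS, QT, QU, RS, RT, SV, TV, UV

giving chain groups C_0 ≅ Z^7, C_1 ≅ Z^9.

∂_1: C_1 → C_0 is given by ∂[p,q] = [q] − [p]. For instance
  ∂PQ = Q − P.
The 7×9 boundary matrix has rank 6 and Smith normal form diag(1,1,1,1,1,1).

Reading off H_k = ker ∂_k / im ∂_{k+1}:

  H_0: rank C_0 − rank ∂_1 = 7 − 6 = 1, and the invariant factors of ∂_1 are all 1, so H_0 ≅ Z.
  H_1: rank ker ∂_1 − rank ∂_2 = (9 − 6) − 0 = 3, and there is no ∂_2, so H_1 ≅ Z^3.

As a check, the Euler characteristic is 7 − 9 = -2, which agrees with 1 − 3 = -2.

Hence the Betti numbers are b_0 = 1, b_1 = 3.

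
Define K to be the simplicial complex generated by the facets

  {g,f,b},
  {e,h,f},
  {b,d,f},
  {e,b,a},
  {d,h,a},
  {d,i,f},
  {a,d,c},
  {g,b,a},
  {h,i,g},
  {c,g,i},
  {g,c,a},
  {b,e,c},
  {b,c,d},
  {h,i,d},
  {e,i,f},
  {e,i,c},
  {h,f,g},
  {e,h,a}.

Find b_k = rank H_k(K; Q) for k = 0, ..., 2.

We work with the vertex ordering a < b < c < d < e < f < g < h < i. The simplices of K, each written with vertices in increasing order, are:

  0-simplices (9): a, b, c, d, e, f, g, h, i
  1-simplices (27): ab, ac, ad, ae, ag, ah, bc, bd, be, bf, bg, cd, ce, cg, ci, df, dh, di, ef, eh, ei, fg, fh, fi, gh, gi, hi
  2-simplices (18): abe, abg, acd, acg, adh, aeh, bcd, bce, bdf, bfg, cei, cgi, dfi, dhi, efh, efi, fgh, ghi

so the chain groups are C_0 ≅ Z^9, C_1 ≅ Z^27, C_2 ≅ Z^18.

The boundary map ∂_1: C_1 → C_0 sends each edge [p,q] (with p < q) to q − p.
This gives a 9×27 integer matrix of rank 8; reducing to Smith normal form yields diagonal entries (1,1,1,1,1,1,1,1).

∂_2: C_2 → C_1 sends each 2-simplex [p,q,r] to [q,r] − [p,r] + [p,q]. For instance
  ∂efh = fh − eh + ef,
  ∂cgi = gi − ci + cg.
The 27×18 boundary matrix has rank 18 and Smith normal form diag(1,1,1,1,1,1,1,1,1,1,1,1,1,1,1,1,1,2).

Reading off H_k = ker ∂_k / im ∂_{k+1}:

  H_0: rank C_0 − rank ∂_1 = 9 − 8 = 1, and the invariant factors of ∂_1 are all 1, so H_0 ≅ Z.
  H_1: rank ker ∂_1 − rank ∂_2 = (27 − 8) − 18 = 1, and ∂_2 has invariant factor 2 > 1, so H_1 ≅ Z ⊕ Z/2.
  H_2: rank ker ∂_2 − rank ∂_3 = (18 − 18) − 0 = 0, and there is no ∂_3, so H_2 ≅ 0.

As a check, the Euler characteristic is 9 − 27 + 18 = 0, which agrees with 1 − 1 + 0 = 0.
(K is a triangulation of the Klein bottle.)

Hence the Betti numbers are b_0 = 1, b_1 = 1, b_2 = 0.

b_0 = 1, b_1 = 1, b_2 = 0.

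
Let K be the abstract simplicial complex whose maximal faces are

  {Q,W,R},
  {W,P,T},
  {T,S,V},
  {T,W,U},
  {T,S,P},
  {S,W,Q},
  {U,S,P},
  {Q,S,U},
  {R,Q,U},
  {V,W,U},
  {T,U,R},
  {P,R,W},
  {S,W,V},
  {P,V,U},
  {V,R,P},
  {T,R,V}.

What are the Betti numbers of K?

b_0 = 1, b_1 = 2, b_2 = 1.

Take the total order P < Q < R < S < T < U < V < W on the vertex set. Then K (dimension 2) consists of the simplices:

  0-simplices (8): P, Q, R, S, T, U, V, W
  1-simplices (24): PR, PS, PT, PU, PV, PW, QR, QS, QU, QW, RT, RU, RV, RW, ST, SU, SV, SW, TU, TV, TW, UV, UW, VW
  2-simplices (16): PRV, PRW, PST, PSU, PTW, PUV, QRU, QRW, QSU, QSW, RTU, RTV, STV, SVW, TUW, UVW

giving chain groups C_0 ≅ Z^8, C_1 ≅ Z^24, C_2 ≅ Z^16.

∂_1: C_1 → C_0 maps an edge to its endpoints' difference, ∂[p,q] = q − p.
As a 8×24 matrix over Z this has rank 7, with invariant factors (1,1,1,1,1,1,1).

∂_2: C_2 → C_1 acts by ∂[p,q,r] = [q,r] − [p,r] + [p,q]. For instance
  ∂QRW = RW − QW + QR,
  ∂RTU = TU − RU + RT.
As a 24×16 matrix over Z this has rank 15, with invariant factors (1,1,1,1,1,1,1,1,1,1,1,1,1,1,1).

Now H_k = ker ∂_k / im ∂_{k+1}, so:

  H_0: rank C_0 − rank ∂_1 = 8 − 7 = 1, and the invariant factors of ∂_1 are all 1, so H_0 ≅ Z.
  H_1: rank ker ∂_1 − rank ∂_2 = (24 − 7) − 15 = 2, and the invariant factors of ∂_2 are all 1, so H_1 ≅ Z^2.
  H_2: rank ker ∂_2 − rank ∂_3 = (16 − 15) − 0 = 1, and there is no ∂_3, so H_2 ≅ Z.

(K is a triangulation of the torus T^2.)

Hence the Betti numbers are b_0 = 1, b_1 = 2, b_2 = 1.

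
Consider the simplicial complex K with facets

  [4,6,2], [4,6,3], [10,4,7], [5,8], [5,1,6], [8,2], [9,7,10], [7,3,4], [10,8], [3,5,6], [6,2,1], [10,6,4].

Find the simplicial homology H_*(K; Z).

K has 10 vertices, 20 edges, 9 triangles.
rank ∂_0 = 0, rank ∂_1 = 9 ⇒ b_0 = 10 − 0 − 9 = 1; all invariant factors of ∂_1 are 1 so no torsion. So H_0 ≅ Z.
rank ∂_1 = 9, rank ∂_2 = 9 ⇒ b_1 = 20 − 9 − 9 = 2; all invariant factors of ∂_2 are 1 so no torsion. So H_1 ≅ Z^2.
rank ∂_2 = 9, rank ∂_3 = 0 ⇒ b_2 = 9 − 9 − 0 = 0. So H_2 ≅ 0.

H_0 ≅ Z,  H_1 ≅ Z^2,  H_2 = 0.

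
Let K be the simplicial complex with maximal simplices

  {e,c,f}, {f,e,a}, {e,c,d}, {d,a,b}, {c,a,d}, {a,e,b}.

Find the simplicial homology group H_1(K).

H_1 = Z.

Take the total order a < b < c < d < e < f on the vertex set. Then K (dimension 2) consists of the simplices:

  0-simplices (6): a, b, c, d, e, f
  1-simplices (12): ab, ac, ad, ae, af, bd, be, cd, ce, cf, de, ef
  2-simplices (6): abd, abe, acd, aef, cde, cef

giving chain groups C_0 ≅ Z^6, C_1 ≅ Z^12, C_2 ≅ Z^6.

∂_1: C_1 → C_0 sends each edge [p,q] (with p < q) to q − p. For instance
  ∂be = e − b.
The resulting 6×12 matrix has rank 5, and its Smith normal form has invariant factors (1,1,1,1,1).

∂_2: C_2 → C_1 sends each 2-simplex [p,q,r] to [q,r] − [p,r] + [p,q]. For instance
  ∂aef = ef − af + ae,
  ∂cde = de − ce + cd.
The resulting 12×6 matrix has rank 6, and its Smith normal form has invariant factors (1,1,1,1,1,1).

Reading off H_k = ker ∂_k / im ∂_{k+1}:

  H_1: rank ker ∂_1 − rank ∂_2 = (12 − 5) − 6 = 1, and the invariant factors of ∂_2 are all 1, so H_1 = Z.

(K is a triangulation of the cylinder S^1 x I.)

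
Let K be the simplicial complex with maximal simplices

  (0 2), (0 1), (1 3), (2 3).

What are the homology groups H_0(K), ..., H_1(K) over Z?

H_0 = Z,  H_1 = Z.

We work with the vertex ordering 0 < 1 < 2 < 3. The simplices of K, each written with vertices in increasing order, are:

  0-simplices (4): [0], [1], [2], [3]
  1-simplices (4): [0,1], [0,2], [1,3], [2,3]

giving chain groups C_0 ≅ Z^4, C_1 ≅ Z^4.

Boundary ∂_1: C_1 → C_0 is given by ∂[p,q] = [q] − [p]. For instance
  ∂[1,3] = [3] − [1].
The resulting 4×4 matrix has rank 3, and its Smith normal form has invariant factors (1,1,1).

From H_k ≅ ker(∂_k) / im(∂_{k+1}) we obtain:

  H_0: rank C_0 − rank ∂_1 = 4 − 3 = 1, and the invariant factors of ∂_1 are all 1, so H_0 = Z.
  H_1: rank ker ∂_1 − rank ∂_2 = (4 − 3) − 0 = 1, and there is no ∂_2, so H_1 = Z.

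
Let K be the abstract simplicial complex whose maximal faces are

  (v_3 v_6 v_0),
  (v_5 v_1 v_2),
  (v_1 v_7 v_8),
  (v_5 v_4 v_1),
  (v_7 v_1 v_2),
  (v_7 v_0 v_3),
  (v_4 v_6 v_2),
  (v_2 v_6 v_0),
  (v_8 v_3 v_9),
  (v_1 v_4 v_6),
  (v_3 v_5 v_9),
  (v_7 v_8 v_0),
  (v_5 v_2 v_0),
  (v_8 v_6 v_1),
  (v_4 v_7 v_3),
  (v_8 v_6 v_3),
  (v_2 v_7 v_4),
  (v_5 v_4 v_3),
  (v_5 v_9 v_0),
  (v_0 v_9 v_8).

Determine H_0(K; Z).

H_0 ≅ Z.

Take the total order v_0 < v_1 < v_2 < v_3 < v_4 < v_5 < v_6 < v_7 < v_8 < v_9 on the vertex set. Then K (dimension 2) consists of the simplices:

  0-simplices (10): [v_0], [v_1], [v_2], [v_3], [v_4], [v_5], [v_6], [v_7], [v_8], [v_9]
  1-simplices (30): (30 of them)
  2-simplices (20): (20 of them)

Hence C_0 ≅ Z^10, C_1 ≅ Z^30, C_2 ≅ Z^20.

Boundary ∂_1: C_1 → C_0 sends each edge [p,q] (with p < q) to q − p. For instance
  ∂[v_3,v_4] = [v_4] − [v_3].
The 10×30 boundary matrix has rank 9 and Smith normal form diag(1,1,1,1,1,1,1,1,1).

Boundary ∂_2: C_2 → C_1 maps a triangle to the signed sum of its edges. For instance
  ∂[v_0,v_2,v_6] = [v_2,v_6] − [v_0,v_6] + [v_0,v_2],
  ∂[v_3,v_4,v_7] = [v_4,v_7] − [v_3,v_7] + [v_3,v_4].
This gives a 30×20 integer matrix of rank 20; reducing to Smith normal form yields diagonal entries (1,1,1,1,1,1,1,1,1,1,1,1,1,1,1,1,1,1,1,2).

Computing H_k = (kernel of ∂_k) / (image of ∂_{k+1}):

  H_0: rank C_0 − rank ∂_1 = 10 − 9 = 1, and the invariant factors of ∂_1 are all 1, so H_0 = Z.

(K is a triangulation of the Klein bottle.)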